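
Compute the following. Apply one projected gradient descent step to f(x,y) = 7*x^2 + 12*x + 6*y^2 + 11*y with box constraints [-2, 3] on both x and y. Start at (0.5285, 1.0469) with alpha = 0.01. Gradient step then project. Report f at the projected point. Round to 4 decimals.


Step 1: Compute gradient at (0.5285, 1.0469).
grad_x = 2*7*0.5285 + 12 = 19.399
grad_y = 2*6*1.0469 + 11 = 23.5628
Step 2: Gradient step.
x_raw = 0.5285 - 0.01*19.399 = 0.3345
y_raw = 1.0469 - 0.01*23.5628 = 0.8113
Step 3: Project onto [-2, 3].
x_proj = clip(0.3345) = 0.3345
y_proj = clip(0.8113) = 0.8113
Step 4: Evaluate f.
f(0.3345, 0.8113) = 17.6704


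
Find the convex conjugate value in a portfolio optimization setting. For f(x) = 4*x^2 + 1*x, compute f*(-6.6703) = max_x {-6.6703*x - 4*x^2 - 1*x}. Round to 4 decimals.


f*(y) = sup_x {y*x - a*x^2 - b*x} = sup_x {(y-b)*x - a*x^2}
FOC: (y - b) - 2a*x = 0 => x* = (y - b)/(2a)
x* = (-6.6703 - 1)/(2*4) = -0.9588
f*(-6.6703) = (y-b)^2/(4a) = (-6.6703 - 1)^2/(4*4)
= 58.8335/16 = 3.6771


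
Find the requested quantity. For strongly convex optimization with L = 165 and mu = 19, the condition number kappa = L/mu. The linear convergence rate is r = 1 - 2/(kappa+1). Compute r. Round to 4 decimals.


Step 1: Compute the condition number.
kappa = L/mu = 165/19 = 8.6842
Step 2: Compute the convergence rate.
r = 1 - 2/(kappa + 1) = 1 - 2*mu/(L + mu) = (L - mu)/(L + mu) = 146/184 = 0.7935


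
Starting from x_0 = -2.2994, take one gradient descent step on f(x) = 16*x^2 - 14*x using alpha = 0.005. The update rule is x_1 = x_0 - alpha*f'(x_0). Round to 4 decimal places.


We compute the gradient at x_0 and apply the update.
f'(x) = 32*x - 14
f'(-2.2994) = 32*-2.2994 - 14 = -87.5808
x_1 = -2.2994 - 0.005*-87.5808 = -1.8615


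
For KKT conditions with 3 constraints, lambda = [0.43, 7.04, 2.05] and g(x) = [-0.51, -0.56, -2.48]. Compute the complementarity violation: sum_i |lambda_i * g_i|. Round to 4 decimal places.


KKT complementary slackness check:
lambda_1 * g_1 = 0.43 * -0.51 = -0.2193
lambda_2 * g_2 = 7.04 * -0.56 = -3.9424
lambda_3 * g_3 = 2.05 * -2.48 = -5.084
Total violation = 0.2193 + 3.9424 + 5.084 = 9.2457


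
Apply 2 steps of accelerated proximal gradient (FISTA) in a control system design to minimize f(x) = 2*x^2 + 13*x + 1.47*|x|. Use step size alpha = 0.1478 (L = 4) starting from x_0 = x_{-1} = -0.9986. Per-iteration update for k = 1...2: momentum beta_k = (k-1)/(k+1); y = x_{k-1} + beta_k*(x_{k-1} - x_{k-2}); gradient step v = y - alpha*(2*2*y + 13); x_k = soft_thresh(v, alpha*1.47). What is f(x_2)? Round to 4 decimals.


FISTA on f(x) = 2*x^2 + 13*x + 1.47*|x|
L = 4, alpha = 0.1478
Iteration 1: beta = 0.0, y = -0.9986 + 0.0*(-0.9986 + 0.9986) = -0.9986
  grad(y) = 9.0056, v = y - alpha*grad = -2.3296
  prox(v) = soft_thresh(-2.3296, 0.2173) = -2.1124
Iteration 2: beta = 0.3333, y = -2.1124 + 0.3333*(-2.1124 + 0.9986) = -2.4836
  grad(y) = 3.0655, v = y - alpha*grad = -2.9367
  prox(v) = soft_thresh(-2.9367, 0.2173) = -2.7194
f(x_2) = 2*(-2.7194)^2 + 13*(-2.7194) + 1.47*|-2.7194| = -16.5644


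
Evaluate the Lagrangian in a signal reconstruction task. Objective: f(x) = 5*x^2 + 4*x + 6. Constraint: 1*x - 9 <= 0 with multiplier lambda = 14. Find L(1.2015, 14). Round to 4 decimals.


Step 1: Evaluate f(x).
f(1.2015) = 5*1.2015^2 + 4*1.2015 + 6 = 18.024
Step 2: Evaluate g(x).
g(1.2015) = 1*1.2015 - 9 = -7.7985
Step 3: Compute Lagrangian.
L = 18.024 + 14*-7.7985 = -91.155


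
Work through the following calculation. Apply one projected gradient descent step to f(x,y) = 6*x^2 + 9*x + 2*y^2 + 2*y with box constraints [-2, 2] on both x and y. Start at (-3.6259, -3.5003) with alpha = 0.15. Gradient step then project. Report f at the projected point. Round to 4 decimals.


Step 1: Compute gradient at (-3.6259, -3.5003).
grad_x = 2*6*-3.6259 + 9 = -34.5108
grad_y = 2*2*-3.5003 + 2 = -12.0012
Step 2: Gradient step.
x_raw = -3.6259 - 0.15*-34.5108 = 1.5507
y_raw = -3.5003 - 0.15*-12.0012 = -1.7001
Step 3: Project onto [-2, 2].
x_proj = clip(1.5507) = 1.5507
y_proj = clip(-1.7001) = -1.7001
Step 4: Evaluate f.
f(1.5507, -1.7001) = 30.7655


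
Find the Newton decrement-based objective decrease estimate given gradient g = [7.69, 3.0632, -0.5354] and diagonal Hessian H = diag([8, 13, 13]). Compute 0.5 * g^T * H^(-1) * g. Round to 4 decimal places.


Step 1: H is diagonal, so H^(-1) * g = [0.9613, 0.2356, -0.0412].
Step 2: g^T H^(-1) g = sum_i g_i^2 / H_ii
  = (7.69)^2/8 + (3.0632)^2/13 + (-0.5354)^2/13
  = 7.392 + 0.7218 + 0.0221 = 8.1358
Step 3: Objective decrease = 0.5 * g^T H^(-1) g = 4.0679


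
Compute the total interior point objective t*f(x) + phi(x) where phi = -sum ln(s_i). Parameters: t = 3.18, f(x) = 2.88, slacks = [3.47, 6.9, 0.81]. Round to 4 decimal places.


Step 1: Compute log-barrier.
ln values: [1.2442, 1.9315, -0.2107]
phi = -(1.2442 + 1.9315 - 0.2107) = -2.965
Step 2: Compute augmented objective.
t*f(x) = 3.18*2.88 = 9.1584
Total = 9.1584 - 2.965 = 6.1934


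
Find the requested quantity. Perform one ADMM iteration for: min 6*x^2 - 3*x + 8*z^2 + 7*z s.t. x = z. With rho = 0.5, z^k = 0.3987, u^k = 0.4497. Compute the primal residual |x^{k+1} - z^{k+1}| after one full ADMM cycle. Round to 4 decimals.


ADMM iteration with rho = 0.5, z^k = 0.3987, u^k = 0.4497
Step 1: x-update.
Minimize 6*x^2 - 3*x + (0.5/2)*(x - 0.3987 + 0.4497)^2
FOC: (2*6 + 0.5)*x = 3 + 0.5*(0.3987 - 0.4497)
x^{k+1} = 0.238
Step 2: z-update.
Minimize 8*z^2 + 7*z + (0.5/2)*(0.238 - z + 0.4497)^2
FOC: (2*8 + 0.5)*z = -7 + 0.5*(0.238 + 0.4497)
z^{k+1} = -0.4034
Step 3: u-update.
u^{k+1} = 0.4497 + 0.238 + 0.4034 = 1.0911
Step 4: Primal residual = |0.238 + 0.4034| = 0.6414


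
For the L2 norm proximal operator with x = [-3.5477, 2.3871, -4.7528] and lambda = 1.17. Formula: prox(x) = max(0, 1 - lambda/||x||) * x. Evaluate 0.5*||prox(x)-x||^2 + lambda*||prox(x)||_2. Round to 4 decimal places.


Step 1: Compute ||x||.
||x|| = 6.3932
Step 2: Compute scaling factor.
scale = max(0, 1 - 1.17/6.3932) = 0.817
Step 3: prox(x) = [-2.8985, 1.9502, -3.883]
||prox(x)|| = 5.2232
Step 4: Proximal objective.
0.5*||prox-x||^2 = 0.6845
lambda*||prox|| = 6.1111
Total = 6.7956


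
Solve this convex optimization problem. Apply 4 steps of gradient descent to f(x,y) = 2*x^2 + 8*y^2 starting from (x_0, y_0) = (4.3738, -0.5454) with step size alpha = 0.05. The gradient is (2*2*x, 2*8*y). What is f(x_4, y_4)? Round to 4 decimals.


Gradient descent on f(x,y) = 2*x^2 + 8*y^2.
Starting point: (4.3738, -0.5454), alpha = 0.05
Step 1: grad_x = 2*2*4.3738 = 17.4952, grad_y = 2*8*-0.5454 = -8.7264
  x_1 = 4.3738 - 0.05*17.4952 = 3.499
  y_1 = -0.5454 - 0.05*-8.7264 = -0.1091
Step 2: grad_x = 2*2*3.499 = 13.9962, grad_y = 2*8*-0.1091 = -1.7453
  x_2 = 3.499 - 0.05*13.9962 = 2.7992
  y_2 = -0.1091 - 0.05*-1.7453 = -0.0218
Step 3: grad_x = 2*2*2.7992 = 11.1969, grad_y = 2*8*-0.0218 = -0.3491
  x_3 = 2.7992 - 0.05*11.1969 = 2.2394
  y_3 = -0.0218 - 0.05*-0.3491 = -0.0044
Step 4: grad_x = 2*2*2.2394 = 8.9575, grad_y = 2*8*-0.0044 = -0.0698
  x_4 = 2.2394 - 0.05*8.9575 = 1.7915
  y_4 = -0.0044 - 0.05*-0.0698 = -0.0009
f(1.7915, -0.0009) = 2*1.7915^2 + 8*(-0.0009)^2 = 6.419


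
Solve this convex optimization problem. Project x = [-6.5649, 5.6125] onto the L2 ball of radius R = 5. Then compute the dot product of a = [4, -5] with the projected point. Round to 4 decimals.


Step 1: Compute ||x|| (intermediates to 6 decimals).
||x|| = sqrt((-6.5649)^2 + 5.6125^2) = 8.637017
Step 2: Project.
Since ||x|| > R, scale = R/||x|| = 5/8.637017 = 0.578904, proj(x) = scale * x
proj(x) = [-3.800447, 3.249099]
Step 3: Dot product.
a^T * proj(x) = 4*(-3.800447) - 5*3.249099 = -31.4473


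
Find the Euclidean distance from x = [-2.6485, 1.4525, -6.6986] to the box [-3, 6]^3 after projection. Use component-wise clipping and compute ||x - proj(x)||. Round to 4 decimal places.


Project each component onto [-3, 6].
clip(-2.6485) = -2.6485, clip(1.4525) = 1.4525, clip(-6.6986) = -3.0
Projection = [-2.6485, 1.4525, -3.0]
Squared diffs: [0.0, 0.0, 13.6796]
Distance = sqrt(13.6796) = 3.6986


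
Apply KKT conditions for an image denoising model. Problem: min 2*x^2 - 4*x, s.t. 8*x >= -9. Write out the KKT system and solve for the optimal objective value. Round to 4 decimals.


Step 1: Try lambda = 0 (constraint inactive).
Stationarity: 2*2*x - 4 = 0
x* = 4/(2*2) = 1.0
Check constraint: 8*1.0 = 8.0 >= -9 -- satisfied.
Step 2: Compute optimal value.
f(x*) = 2*1.0^2 - 4*1.0 = -2.0


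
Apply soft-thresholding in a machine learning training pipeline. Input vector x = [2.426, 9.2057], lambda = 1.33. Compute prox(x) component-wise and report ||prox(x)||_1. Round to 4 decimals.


Soft-thresholding with lambda = 1.33:
prox(2.426) = sign(2.426)*max(|2.426| - 1.33, 0) = 1.096
prox(9.2057) = sign(9.2057)*max(|9.2057| - 1.33, 0) = 7.8757
prox(x) = [1.096, 7.8757]
||prox(x)||_1 = 1.096 + 7.8757 = 8.9717


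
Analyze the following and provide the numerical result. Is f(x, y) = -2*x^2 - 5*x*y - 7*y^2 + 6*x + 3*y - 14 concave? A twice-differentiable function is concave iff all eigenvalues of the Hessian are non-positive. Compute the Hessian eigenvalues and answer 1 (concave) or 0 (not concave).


The Hessian of f(x,y) = -2*x^2 - 5*x*y - 7*y^2 + 6*x + 3*y - 14 is:
H = [[-4, -5], [-5, -14]]
Trace = -4 - 14 = -18
Determinant = -4*-14 - (-5)^2 = 31
Discriminant = (-18)^2 - 4*31 = 200.0
Eigenvalues: lambda_1 = -16.0711, lambda_2 = -1.9289
The function is concave.

1


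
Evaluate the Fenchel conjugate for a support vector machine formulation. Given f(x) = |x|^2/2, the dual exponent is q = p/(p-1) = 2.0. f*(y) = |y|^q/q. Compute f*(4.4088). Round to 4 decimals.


The conjugate exponent q satisfies 1/p + 1/q = 1.
p = 2, so q = 2/(2 - 1) = 2.0
|y|^q = 4.4088^2.0 = 19.4375
f*(4.4088) = 19.4375 / 2.0 = 9.7188


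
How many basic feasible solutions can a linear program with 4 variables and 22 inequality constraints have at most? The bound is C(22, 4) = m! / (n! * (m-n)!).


Each vertex corresponds to some choice of n active constraints out of m, so the number of vertices is at most C(m, n) = m! / (n!(m-n)!).
m = 22, n = 4
Numerator: 22 * 21 * 20 * 19
Denominator: 4! = 24
C(22, 4) = 7315


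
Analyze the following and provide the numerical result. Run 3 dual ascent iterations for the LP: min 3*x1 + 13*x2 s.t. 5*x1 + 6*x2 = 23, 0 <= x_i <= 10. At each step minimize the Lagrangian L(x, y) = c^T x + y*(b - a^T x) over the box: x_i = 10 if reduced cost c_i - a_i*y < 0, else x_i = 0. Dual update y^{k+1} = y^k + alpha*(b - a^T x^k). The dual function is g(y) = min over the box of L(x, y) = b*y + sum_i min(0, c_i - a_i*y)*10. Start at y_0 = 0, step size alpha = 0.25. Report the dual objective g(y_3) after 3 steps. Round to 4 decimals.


Dual ascent for LP: min 3*x1 + 13*x2, 5*x1 + 6*x2 = 23, 0 <= x_i <= 10
Step 1: y^k = 0.0, reduced costs: (3.0, 13.0)
  x^k = (0.0, 0.0), subgradient = b - a^T x = 23.0
  y^{k+1} = 0.0 + 0.25*23.0 = 5.75
Step 2: y^k = 5.75, reduced costs: (-25.75, -21.5)
  x^k = (10.0, 10.0), subgradient = b - a^T x = -87.0
  y^{k+1} = 5.75 + 0.25*-87.0 = -16.0
Step 3: y^k = -16.0, reduced costs: (83.0, 109.0)
  x^k = (0.0, 0.0), subgradient = b - a^T x = 23.0
  y^{k+1} = -16.0 + 0.25*23.0 = -10.25
Dual objective at y_3 = -10.25: reduced costs (54.25, 74.5), box minimizer x = (0.0, 0.0)
g(y_3) = b*y + (c1 - a1*y)*x1 + (c2 - a2*y)*x2 = 23*(-10.25) + 54.25*0.0 + 74.5*0.0 = -235.75 + 0.0 + 0.0 = -235.75


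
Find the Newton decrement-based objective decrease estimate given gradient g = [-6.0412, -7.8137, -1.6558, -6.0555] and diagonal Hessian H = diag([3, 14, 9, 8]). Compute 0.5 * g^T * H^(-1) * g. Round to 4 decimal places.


Step 1: H is diagonal, so H^(-1) * g = [-2.0137, -0.5581, -0.184, -0.7569].
Step 2: g^T H^(-1) g = sum_i g_i^2 / H_ii
  = (-6.0412)^2/3 + (-7.8137)^2/14 + (-1.6558)^2/9 + (-6.0555)^2/8
  = 12.1654 + 4.361 + 0.3046 + 4.5836 = 21.4146
Step 3: Objective decrease = 0.5 * g^T H^(-1) g = 10.7073


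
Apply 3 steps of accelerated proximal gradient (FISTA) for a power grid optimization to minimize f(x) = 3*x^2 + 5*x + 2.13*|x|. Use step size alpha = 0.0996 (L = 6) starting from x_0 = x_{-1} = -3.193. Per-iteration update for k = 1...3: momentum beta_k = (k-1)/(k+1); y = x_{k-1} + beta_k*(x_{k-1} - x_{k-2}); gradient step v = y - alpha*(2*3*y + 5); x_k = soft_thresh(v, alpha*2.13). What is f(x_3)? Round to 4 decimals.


FISTA on f(x) = 3*x^2 + 5*x + 2.13*|x|
L = 6, alpha = 0.0996
Iteration 1: beta = 0.0, y = -3.193 + 0.0*(-3.193 + 3.193) = -3.193
  grad(y) = -14.158, v = y - alpha*grad = -1.7829
  prox(v) = soft_thresh(-1.7829, 0.2121) = -1.5707
Iteration 2: beta = 0.3333, y = -1.5707 + 0.3333*(-1.5707 + 3.193) = -1.03
  grad(y) = -1.1797, v = y - alpha*grad = -0.9125
  prox(v) = soft_thresh(-0.9125, 0.2121) = -0.7003
Iteration 3: beta = 0.5, y = -0.7003 + 0.5*(-0.7003 + 1.5707) = -0.2651
  grad(y) = 3.4094, v = y - alpha*grad = -0.6047
  prox(v) = soft_thresh(-0.6047, 0.2121) = -0.3925
f(x_3) = 3*(-0.3925)^2 + 5*(-0.3925) + 2.13*|-0.3925| = -0.6643


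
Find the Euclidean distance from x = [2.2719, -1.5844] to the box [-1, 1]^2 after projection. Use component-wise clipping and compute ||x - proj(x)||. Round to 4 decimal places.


Project each component onto [-1, 1].
clip(2.2719) = 1.0, clip(-1.5844) = -1.0
Projection = [1.0, -1.0]
Squared diffs: [1.6177, 0.3415]
Distance = sqrt(1.9592) = 1.3997


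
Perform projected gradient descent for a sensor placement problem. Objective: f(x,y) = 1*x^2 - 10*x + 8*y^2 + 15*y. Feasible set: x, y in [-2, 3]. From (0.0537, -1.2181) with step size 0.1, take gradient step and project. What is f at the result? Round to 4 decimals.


Step 1: Compute gradient at (0.0537, -1.2181).
grad_x = 2*1*0.0537 - 10 = -9.8926
grad_y = 2*8*-1.2181 + 15 = -4.4896
Step 2: Gradient step.
x_raw = 0.0537 - 0.1*-9.8926 = 1.043
y_raw = -1.2181 - 0.1*-4.4896 = -0.7691
Step 3: Project onto [-2, 3].
x_proj = clip(1.043) = 1.043
y_proj = clip(-0.7691) = -0.7691
Step 4: Evaluate f.
f(1.043, -0.7691) = -16.1463


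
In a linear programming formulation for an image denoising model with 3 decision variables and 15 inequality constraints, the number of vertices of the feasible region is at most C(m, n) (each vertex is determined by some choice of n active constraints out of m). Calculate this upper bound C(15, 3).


Each vertex corresponds to some choice of n active constraints out of m, so the number of vertices is at most C(m, n) = m! / (n!(m-n)!).
m = 15, n = 3
Numerator: 15 * 14 * 13
Denominator: 3! = 6
C(15, 3) = 455


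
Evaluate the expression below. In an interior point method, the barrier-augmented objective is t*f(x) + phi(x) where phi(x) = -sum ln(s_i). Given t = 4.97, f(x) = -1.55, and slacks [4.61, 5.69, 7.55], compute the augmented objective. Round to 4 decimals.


Step 1: Compute log-barrier.
ln values: [1.5282, 1.7387, 2.0215]
phi = -(1.5282 + 1.7387 + 2.0215) = -5.2885
Step 2: Compute augmented objective.
t*f(x) = 4.97*-1.55 = -7.7035
Total = -7.7035 - 5.2885 = -12.992


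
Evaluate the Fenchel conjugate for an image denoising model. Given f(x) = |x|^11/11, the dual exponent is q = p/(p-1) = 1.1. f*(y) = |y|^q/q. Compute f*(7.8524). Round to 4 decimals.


The conjugate exponent q satisfies 1/p + 1/q = 1.
p = 11, so q = 11/(11 - 1) = 1.1
|y|^q = 7.8524^1.1 = 9.6495
f*(7.8524) = 9.6495 / 1.1 = 8.7722


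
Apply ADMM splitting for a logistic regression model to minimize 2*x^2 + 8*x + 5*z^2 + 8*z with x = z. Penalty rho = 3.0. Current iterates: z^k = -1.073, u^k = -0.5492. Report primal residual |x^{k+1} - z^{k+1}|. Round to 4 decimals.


ADMM iteration with rho = 3.0, z^k = -1.073, u^k = -0.5492
Step 1: x-update.
Minimize 2*x^2 + 8*x + (3.0/2)*(x + 1.073 - 0.5492)^2
FOC: (2*2 + 3.0)*x = -8 + 3.0*(-1.073 + 0.5492)
x^{k+1} = -1.3673
Step 2: z-update.
Minimize 5*z^2 + 8*z + (3.0/2)*(-1.3673 - z - 0.5492)^2
FOC: (2*5 + 3.0)*z = -8 + 3.0*(-1.3673 - 0.5492)
z^{k+1} = -1.0577
Step 3: u-update.
u^{k+1} = -0.5492 - 1.3673 + 1.0577 = -0.8589
Step 4: Primal residual = |-1.3673 + 1.0577| = 0.3097


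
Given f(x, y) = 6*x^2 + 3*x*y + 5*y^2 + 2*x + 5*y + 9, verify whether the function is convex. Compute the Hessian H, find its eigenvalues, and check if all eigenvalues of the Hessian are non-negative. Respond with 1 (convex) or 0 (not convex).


The Hessian of f(x,y) = 6*x^2 + 3*x*y + 5*y^2 + 2*x + 5*y + 9 is:
H = [[12, 3], [3, 10]]
Trace = 12 + 10 = 22
Determinant = 12*10 - (3)^2 = 111
Discriminant = (22)^2 - 4*111 = 40.0
Eigenvalues: lambda_1 = 7.8377, lambda_2 = 14.1623
The function is convex.

1


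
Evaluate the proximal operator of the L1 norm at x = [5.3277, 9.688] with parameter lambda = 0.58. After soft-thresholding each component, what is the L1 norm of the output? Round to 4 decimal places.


Soft-thresholding with lambda = 0.58:
prox(5.3277) = sign(5.3277)*max(|5.3277| - 0.58, 0) = 4.7477
prox(9.688) = sign(9.688)*max(|9.688| - 0.58, 0) = 9.108
prox(x) = [4.7477, 9.108]
||prox(x)||_1 = 4.7477 + 9.108 = 13.8557


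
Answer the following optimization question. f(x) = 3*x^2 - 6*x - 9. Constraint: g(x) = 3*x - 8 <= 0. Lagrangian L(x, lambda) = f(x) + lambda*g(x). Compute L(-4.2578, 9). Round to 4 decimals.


Step 1: Evaluate f(x).
f(-4.2578) = 3*(-4.2578)^2 - 6*(-4.2578) - 9 = 70.9334
Step 2: Evaluate g(x).
g(-4.2578) = 3*-4.2578 - 8 = -20.7734
Step 3: Compute Lagrangian.
L = 70.9334 + 9*-20.7734 = -116.0272


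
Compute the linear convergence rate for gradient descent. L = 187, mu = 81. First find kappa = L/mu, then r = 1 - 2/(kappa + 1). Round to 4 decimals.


Step 1: Compute the condition number.
kappa = L/mu = 187/81 = 2.3086
Step 2: Compute the convergence rate.
r = 1 - 2/(kappa + 1) = 1 - 2*mu/(L + mu) = (L - mu)/(L + mu) = 106/268 = 0.3955


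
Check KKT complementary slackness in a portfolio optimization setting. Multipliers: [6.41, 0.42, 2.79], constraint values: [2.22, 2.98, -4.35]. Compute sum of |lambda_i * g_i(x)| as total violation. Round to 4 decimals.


KKT complementary slackness check:
lambda_1 * g_1 = 6.41 * 2.22 = 14.2302
lambda_2 * g_2 = 0.42 * 2.98 = 1.2516
lambda_3 * g_3 = 2.79 * -4.35 = -12.1365
Total violation = 14.2302 + 1.2516 + 12.1365 = 27.6183


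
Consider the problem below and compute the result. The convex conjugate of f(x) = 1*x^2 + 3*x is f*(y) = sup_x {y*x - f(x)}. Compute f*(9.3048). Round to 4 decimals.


f*(y) = sup_x {y*x - a*x^2 - b*x} = sup_x {(y-b)*x - a*x^2}
FOC: (y - b) - 2a*x = 0 => x* = (y - b)/(2a)
x* = (9.3048 - 3)/(2*1) = 3.1524
f*(9.3048) = (y-b)^2/(4a) = (9.3048 - 3)^2/(4*1)
= 39.7505/4 = 9.9376


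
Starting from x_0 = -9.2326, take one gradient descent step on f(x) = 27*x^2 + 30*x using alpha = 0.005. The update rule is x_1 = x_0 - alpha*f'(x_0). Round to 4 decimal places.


We compute the gradient at x_0 and apply the update.
f'(x) = 54*x + 30
f'(-9.2326) = 54*-9.2326 + 30 = -468.5604
x_1 = -9.2326 - 0.005*-468.5604 = -6.8898


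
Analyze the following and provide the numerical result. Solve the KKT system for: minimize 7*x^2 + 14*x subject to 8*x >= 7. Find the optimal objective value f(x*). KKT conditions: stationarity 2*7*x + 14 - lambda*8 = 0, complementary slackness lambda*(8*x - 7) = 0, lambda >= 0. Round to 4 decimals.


Step 1: Try lambda = 0 (constraint inactive).
x_unc = -14/(2*7) = -1.0
Check: 8*-1.0 = -8.0 < 7 -- violated!
Step 2: Constraint must be active: 8*x = 7
x* = 7/8 = 0.875
lambda = (2*7*0.875 + 14)/8 = 3.2813
Step 3: Compute optimal value.
f(x*) = 7*0.875^2 + 14*0.875 = 17.6094


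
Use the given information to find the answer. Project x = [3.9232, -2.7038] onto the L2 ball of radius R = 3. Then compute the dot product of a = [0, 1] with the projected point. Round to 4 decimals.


Step 1: Compute ||x|| (intermediates to 6 decimals).
||x|| = sqrt(3.9232^2 + (-2.7038)^2) = 4.764665
Step 2: Project.
Since ||x|| > R, scale = R/||x|| = 3/4.764665 = 0.629635, proj(x) = scale * x
proj(x) = [2.470184, -1.702407]
Step 3: Dot product.
a^T * proj(x) = 0*2.470184 + 1*(-1.702407) = -1.7024


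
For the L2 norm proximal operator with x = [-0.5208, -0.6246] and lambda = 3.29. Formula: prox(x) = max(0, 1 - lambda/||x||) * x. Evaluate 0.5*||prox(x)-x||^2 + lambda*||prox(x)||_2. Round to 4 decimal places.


Step 1: Compute ||x||.
||x|| = 0.8132
Step 2: Compute scaling factor.
scale = max(0, 1 - 3.29/0.8132) = 0.0
Step 3: prox(x) = [-0.0, -0.0]
||prox(x)|| = 0.0
Step 4: Proximal objective.
0.5*||prox-x||^2 = 0.3307
lambda*||prox|| = 0.0
Total = 0.3307


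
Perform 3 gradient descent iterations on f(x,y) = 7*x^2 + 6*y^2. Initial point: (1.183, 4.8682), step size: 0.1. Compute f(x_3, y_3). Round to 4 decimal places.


Gradient descent on f(x,y) = 7*x^2 + 6*y^2.
Starting point: (1.183, 4.8682), alpha = 0.1
Step 1: grad_x = 2*7*1.183 = 16.562, grad_y = 2*6*4.8682 = 58.4184
  x_1 = 1.183 - 0.1*16.562 = -0.4732
  y_1 = 4.8682 - 0.1*58.4184 = -0.9736
Step 2: grad_x = 2*7*-0.4732 = -6.6248, grad_y = 2*6*-0.9736 = -11.6837
  x_2 = -0.4732 - 0.1*-6.6248 = 0.1893
  y_2 = -0.9736 - 0.1*-11.6837 = 0.1947
Step 3: grad_x = 2*7*0.1893 = 2.6499, grad_y = 2*6*0.1947 = 2.3367
  x_3 = 0.1893 - 0.1*2.6499 = -0.0757
  y_3 = 0.1947 - 0.1*2.3367 = -0.0389
f(-0.0757, -0.0389) = 7*(-0.0757)^2 + 6*(-0.0389)^2 = 0.0492


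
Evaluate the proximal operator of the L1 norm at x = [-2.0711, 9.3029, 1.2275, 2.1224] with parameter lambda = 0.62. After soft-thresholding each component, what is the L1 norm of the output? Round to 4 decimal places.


Soft-thresholding with lambda = 0.62:
prox(-2.0711) = sign(-2.0711)*max(|-2.0711| - 0.62, 0) = -1.4511
prox(9.3029) = sign(9.3029)*max(|9.3029| - 0.62, 0) = 8.6829
prox(1.2275) = sign(1.2275)*max(|1.2275| - 0.62, 0) = 0.6075
prox(2.1224) = sign(2.1224)*max(|2.1224| - 0.62, 0) = 1.5024
prox(x) = [-1.4511, 8.6829, 0.6075, 1.5024]
||prox(x)||_1 = 1.4511 + 8.6829 + 0.6075 + 1.5024 = 12.2439


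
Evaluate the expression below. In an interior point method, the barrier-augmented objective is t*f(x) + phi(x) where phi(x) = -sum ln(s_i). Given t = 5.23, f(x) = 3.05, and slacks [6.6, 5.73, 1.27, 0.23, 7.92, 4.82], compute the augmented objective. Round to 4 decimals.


Step 1: Compute log-barrier.
ln values: [1.8871, 1.7457, 0.239, -1.4697, 2.0694, 1.5728]
phi = -(1.8871 + 1.7457 + 0.239 - 1.4697 + 2.0694 + 1.5728) = -6.0443
Step 2: Compute augmented objective.
t*f(x) = 5.23*3.05 = 15.9515
Total = 15.9515 - 6.0443 = 9.9072


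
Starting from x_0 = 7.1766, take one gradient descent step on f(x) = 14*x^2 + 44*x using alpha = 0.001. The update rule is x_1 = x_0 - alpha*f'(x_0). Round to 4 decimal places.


We compute the gradient at x_0 and apply the update.
f'(x) = 28*x + 44
f'(7.1766) = 28*7.1766 + 44 = 244.9448
x_1 = 7.1766 - 0.001*244.9448 = 6.9317


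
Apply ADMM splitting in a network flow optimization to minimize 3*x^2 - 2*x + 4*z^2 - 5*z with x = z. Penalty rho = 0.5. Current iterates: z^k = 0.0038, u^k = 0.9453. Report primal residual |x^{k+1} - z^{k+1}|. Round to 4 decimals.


ADMM iteration with rho = 0.5, z^k = 0.0038, u^k = 0.9453
Step 1: x-update.
Minimize 3*x^2 - 2*x + (0.5/2)*(x - 0.0038 + 0.9453)^2
FOC: (2*3 + 0.5)*x = 2 + 0.5*(0.0038 - 0.9453)
x^{k+1} = 0.2353
Step 2: z-update.
Minimize 4*z^2 - 5*z + (0.5/2)*(0.2353 - z + 0.9453)^2
FOC: (2*4 + 0.5)*z = 5 + 0.5*(0.2353 + 0.9453)
z^{k+1} = 0.6577
Step 3: u-update.
u^{k+1} = 0.9453 + 0.2353 - 0.6577 = 0.5229
Step 4: Primal residual = |0.2353 - 0.6577| = 0.4224


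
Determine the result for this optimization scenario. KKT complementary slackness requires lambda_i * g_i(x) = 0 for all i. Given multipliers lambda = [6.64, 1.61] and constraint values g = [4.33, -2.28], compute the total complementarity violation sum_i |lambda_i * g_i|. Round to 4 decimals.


KKT complementary slackness check:
lambda_1 * g_1 = 6.64 * 4.33 = 28.7512
lambda_2 * g_2 = 1.61 * -2.28 = -3.6708
Total violation = 28.7512 + 3.6708 = 32.422


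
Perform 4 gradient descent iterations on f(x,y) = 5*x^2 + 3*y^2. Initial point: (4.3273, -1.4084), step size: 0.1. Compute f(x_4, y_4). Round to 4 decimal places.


Gradient descent on f(x,y) = 5*x^2 + 3*y^2.
Starting point: (4.3273, -1.4084), alpha = 0.1
Step 1: grad_x = 2*5*4.3273 = 43.273, grad_y = 2*3*-1.4084 = -8.4504
  x_1 = 4.3273 - 0.1*43.273 = 0.0
  y_1 = -1.4084 - 0.1*-8.4504 = -0.5634
Step 2: grad_x = 2*5*0.0 = 0.0, grad_y = 2*3*-0.5634 = -3.3802
  x_2 = 0.0 - 0.1*0.0 = 0.0
  y_2 = -0.5634 - 0.1*-3.3802 = -0.2253
Step 3: grad_x = 2*5*0.0 = 0.0, grad_y = 2*3*-0.2253 = -1.3521
  x_3 = 0.0 - 0.1*0.0 = 0.0
  y_3 = -0.2253 - 0.1*-1.3521 = -0.0901
Step 4: grad_x = 2*5*0.0 = 0.0, grad_y = 2*3*-0.0901 = -0.5408
  x_4 = 0.0 - 0.1*0.0 = 0.0
  y_4 = -0.0901 - 0.1*-0.5408 = -0.0361
f(0.0, -0.0361) = 5*0.0^2 + 3*(-0.0361)^2 = 0.0039


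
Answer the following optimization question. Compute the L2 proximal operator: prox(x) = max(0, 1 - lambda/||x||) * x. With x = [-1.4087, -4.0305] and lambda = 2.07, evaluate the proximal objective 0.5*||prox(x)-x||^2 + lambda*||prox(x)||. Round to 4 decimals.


Step 1: Compute ||x||.
||x|| = 4.2696
Step 2: Compute scaling factor.
scale = max(0, 1 - 2.07/4.2696) = 0.5152
Step 3: prox(x) = [-0.7257, -2.0764]
||prox(x)|| = 2.1996
Step 4: Proximal objective.
0.5*||prox-x||^2 = 2.1425
lambda*||prox|| = 4.5532
Total = 6.6956


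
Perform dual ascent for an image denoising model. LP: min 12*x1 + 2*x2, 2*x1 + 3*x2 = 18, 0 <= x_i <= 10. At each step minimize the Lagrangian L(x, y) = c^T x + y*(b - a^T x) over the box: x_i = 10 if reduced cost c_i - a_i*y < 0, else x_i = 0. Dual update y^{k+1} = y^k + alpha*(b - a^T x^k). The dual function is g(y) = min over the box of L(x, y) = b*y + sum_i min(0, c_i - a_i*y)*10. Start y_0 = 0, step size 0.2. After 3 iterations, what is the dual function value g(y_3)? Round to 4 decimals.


Dual ascent for LP: min 12*x1 + 2*x2, 2*x1 + 3*x2 = 18, 0 <= x_i <= 10
Step 1: y^k = 0.0, reduced costs: (12.0, 2.0)
  x^k = (0.0, 0.0), subgradient = b - a^T x = 18.0
  y^{k+1} = 0.0 + 0.2*18.0 = 3.6
Step 2: y^k = 3.6, reduced costs: (4.8, -8.8)
  x^k = (0.0, 10.0), subgradient = b - a^T x = -12.0
  y^{k+1} = 3.6 + 0.2*-12.0 = 1.2
Step 3: y^k = 1.2, reduced costs: (9.6, -1.6)
  x^k = (0.0, 10.0), subgradient = b - a^T x = -12.0
  y^{k+1} = 1.2 + 0.2*-12.0 = -1.2
Dual objective at y_3 = -1.2: reduced costs (14.4, 5.6), box minimizer x = (0.0, 0.0)
g(y_3) = b*y + (c1 - a1*y)*x1 + (c2 - a2*y)*x2 = 18*(-1.2) + 14.4*0.0 + 5.6*0.0 = -21.6 + 0.0 + 0.0 = -21.6


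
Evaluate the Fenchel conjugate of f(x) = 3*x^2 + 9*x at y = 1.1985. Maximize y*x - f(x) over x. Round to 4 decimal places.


f*(y) = sup_x {y*x - a*x^2 - b*x} = sup_x {(y-b)*x - a*x^2}
FOC: (y - b) - 2a*x = 0 => x* = (y - b)/(2a)
x* = (1.1985 - 9)/(2*3) = -1.3003
f*(1.1985) = (y-b)^2/(4a) = (1.1985 - 9)^2/(4*3)
= 60.8634/12 = 5.072


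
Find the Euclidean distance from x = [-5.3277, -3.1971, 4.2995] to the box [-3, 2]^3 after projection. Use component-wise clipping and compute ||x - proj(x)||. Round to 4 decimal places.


Project each component onto [-3, 2].
clip(-5.3277) = -3.0, clip(-3.1971) = -3.0, clip(4.2995) = 2.0
Projection = [-3.0, -3.0, 2.0]
Squared diffs: [5.4182, 0.0388, 5.2877]
Distance = sqrt(10.7447) = 3.2779


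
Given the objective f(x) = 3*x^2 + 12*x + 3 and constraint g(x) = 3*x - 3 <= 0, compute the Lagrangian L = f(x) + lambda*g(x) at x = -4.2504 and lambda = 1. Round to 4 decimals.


Step 1: Evaluate f(x).
f(-4.2504) = 3*(-4.2504)^2 + 12*(-4.2504) + 3 = 6.1929
Step 2: Evaluate g(x).
g(-4.2504) = 3*-4.2504 - 3 = -15.7512
Step 3: Compute Lagrangian.
L = 6.1929 + 1*-15.7512 = -9.5583


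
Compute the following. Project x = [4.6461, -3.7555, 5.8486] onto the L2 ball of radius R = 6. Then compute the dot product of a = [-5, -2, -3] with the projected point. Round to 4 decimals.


Step 1: Compute ||x|| (intermediates to 6 decimals).
||x|| = sqrt(4.6461^2 + (-3.7555)^2 + 5.8486^2) = 8.360392
Step 2: Project.
Since ||x|| > R, scale = R/||x|| = 6/8.360392 = 0.71767, proj(x) = scale * x
proj(x) = [3.334367, -2.69521, 4.197365]
Step 3: Dot product.
a^T * proj(x) = -5*3.334367 - 2*(-2.69521) - 3*4.197365 = -23.8735


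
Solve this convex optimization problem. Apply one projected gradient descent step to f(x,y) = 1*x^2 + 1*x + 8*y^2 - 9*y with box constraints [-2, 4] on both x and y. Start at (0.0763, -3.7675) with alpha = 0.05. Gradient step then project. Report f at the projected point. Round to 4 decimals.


Step 1: Compute gradient at (0.0763, -3.7675).
grad_x = 2*1*0.0763 + 1 = 1.1526
grad_y = 2*8*-3.7675 - 9 = -69.28
Step 2: Gradient step.
x_raw = 0.0763 - 0.05*1.1526 = 0.0187
y_raw = -3.7675 - 0.05*-69.28 = -0.3035
Step 3: Project onto [-2, 4].
x_proj = clip(0.0187) = 0.0187
y_proj = clip(-0.3035) = -0.3035
Step 4: Evaluate f.
f(0.0187, -0.3035) = 3.4874


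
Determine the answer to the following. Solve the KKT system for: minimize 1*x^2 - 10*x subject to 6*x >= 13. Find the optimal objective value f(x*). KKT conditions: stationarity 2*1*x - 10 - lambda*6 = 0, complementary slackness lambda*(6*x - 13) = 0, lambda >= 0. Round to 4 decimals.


Step 1: Try lambda = 0 (constraint inactive).
Stationarity: 2*1*x - 10 = 0
x* = 10/(2*1) = 5.0
Check constraint: 6*5.0 = 30.0 >= 13 -- satisfied.
Step 2: Compute optimal value.
f(x*) = 1*5.0^2 - 10*5.0 = -25.0


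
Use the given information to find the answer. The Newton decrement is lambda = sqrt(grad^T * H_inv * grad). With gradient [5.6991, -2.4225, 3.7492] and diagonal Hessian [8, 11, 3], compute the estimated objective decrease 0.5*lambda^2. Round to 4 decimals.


Step 1: H is diagonal, so H^(-1) * g = [0.7124, -0.2202, 1.2497].
Step 2: g^T H^(-1) g = sum_i g_i^2 / H_ii
  = (5.6991)^2/8 + (-2.4225)^2/11 + (3.7492)^2/3
  = 4.06 + 0.5335 + 4.6855 = 9.279
Step 3: Objective decrease = 0.5 * g^T H^(-1) g = 4.6395


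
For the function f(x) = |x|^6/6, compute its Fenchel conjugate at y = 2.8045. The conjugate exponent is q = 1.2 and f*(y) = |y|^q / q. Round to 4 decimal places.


The conjugate exponent q satisfies 1/p + 1/q = 1.
p = 6, so q = 6/(6 - 1) = 1.2
|y|^q = 2.8045^1.2 = 3.4469
f*(2.8045) = 3.4469 / 1.2 = 2.8724


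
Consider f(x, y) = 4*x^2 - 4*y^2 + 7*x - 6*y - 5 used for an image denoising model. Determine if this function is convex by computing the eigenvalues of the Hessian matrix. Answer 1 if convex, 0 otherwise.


The Hessian of f(x,y) = 4*x^2 - 4*y^2 + 7*x - 6*y - 5 is:
H = [[8, 0], [0, -8]]
Trace = 8 - 8 = 0
Determinant = 8*-8 - (0)^2 = -64
Discriminant = (0)^2 - 4*-64 = 256.0
Eigenvalues: lambda_1 = -8.0, lambda_2 = 8.0
The function is not convex.

0


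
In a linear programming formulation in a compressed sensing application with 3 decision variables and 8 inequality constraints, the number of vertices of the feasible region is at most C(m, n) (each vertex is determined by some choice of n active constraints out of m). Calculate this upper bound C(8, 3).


Each vertex corresponds to some choice of n active constraints out of m, so the number of vertices is at most C(m, n) = m! / (n!(m-n)!).
m = 8, n = 3
Numerator: 8 * 7 * 6
Denominator: 3! = 6
C(8, 3) = 56


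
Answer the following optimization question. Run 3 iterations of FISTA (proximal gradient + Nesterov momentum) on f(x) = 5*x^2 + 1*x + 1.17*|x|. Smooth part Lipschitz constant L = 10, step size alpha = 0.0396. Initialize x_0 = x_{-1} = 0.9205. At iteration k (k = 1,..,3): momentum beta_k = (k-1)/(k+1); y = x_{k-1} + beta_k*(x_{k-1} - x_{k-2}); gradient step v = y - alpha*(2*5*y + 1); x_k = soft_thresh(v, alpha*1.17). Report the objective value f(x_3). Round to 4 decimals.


FISTA on f(x) = 5*x^2 + 1*x + 1.17*|x|
L = 10, alpha = 0.0396
Iteration 1: beta = 0.0, y = 0.9205 + 0.0*(0.9205 - 0.9205) = 0.9205
  grad(y) = 10.205, v = y - alpha*grad = 0.5164
  prox(v) = soft_thresh(0.5164, 0.0463) = 0.4701
Iteration 2: beta = 0.3333, y = 0.4701 + 0.3333*(0.4701 - 0.9205) = 0.3199
  grad(y) = 4.199, v = y - alpha*grad = 0.1536
  prox(v) = soft_thresh(0.1536, 0.0463) = 0.1073
Iteration 3: beta = 0.5, y = 0.1073 + 0.5*(0.1073 - 0.4701) = -0.0741
  grad(y) = 0.2591, v = y - alpha*grad = -0.0844
  prox(v) = soft_thresh(-0.0844, 0.0463) = -0.038
f(x_3) = 5*(-0.038)^2 + 1*(-0.038) + 1.17*|-0.038| = 0.0137


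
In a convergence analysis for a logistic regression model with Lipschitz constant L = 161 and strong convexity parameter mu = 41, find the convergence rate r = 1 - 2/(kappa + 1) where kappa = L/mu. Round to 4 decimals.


Step 1: Compute the condition number.
kappa = L/mu = 161/41 = 3.9268
Step 2: Compute the convergence rate.
r = 1 - 2/(kappa + 1) = 1 - 2*mu/(L + mu) = (L - mu)/(L + mu) = 120/202 = 0.5941


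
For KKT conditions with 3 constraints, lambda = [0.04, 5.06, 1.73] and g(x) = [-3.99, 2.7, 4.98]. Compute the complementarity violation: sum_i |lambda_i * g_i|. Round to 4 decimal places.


KKT complementary slackness check:
lambda_1 * g_1 = 0.04 * -3.99 = -0.1596
lambda_2 * g_2 = 5.06 * 2.7 = 13.662
lambda_3 * g_3 = 1.73 * 4.98 = 8.6154
Total violation = 0.1596 + 13.662 + 8.6154 = 22.437


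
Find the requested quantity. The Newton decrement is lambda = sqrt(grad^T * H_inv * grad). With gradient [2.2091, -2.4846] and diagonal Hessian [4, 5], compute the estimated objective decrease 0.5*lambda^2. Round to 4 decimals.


Step 1: H is diagonal, so H^(-1) * g = [0.5523, -0.4969].
Step 2: g^T H^(-1) g = sum_i g_i^2 / H_ii
  = (2.2091)^2/4 + (-2.4846)^2/5
  = 1.22 + 1.2346 = 2.4547
Step 3: Objective decrease = 0.5 * g^T H^(-1) g = 1.2273


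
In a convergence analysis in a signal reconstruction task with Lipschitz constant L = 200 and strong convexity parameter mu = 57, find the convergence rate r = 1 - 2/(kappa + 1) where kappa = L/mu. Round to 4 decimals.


Step 1: Compute the condition number.
kappa = L/mu = 200/57 = 3.5088
Step 2: Compute the convergence rate.
r = 1 - 2/(kappa + 1) = 1 - 2*mu/(L + mu) = (L - mu)/(L + mu) = 143/257 = 0.5564


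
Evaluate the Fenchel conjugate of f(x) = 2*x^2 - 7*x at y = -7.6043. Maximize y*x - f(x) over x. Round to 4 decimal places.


f*(y) = sup_x {y*x - a*x^2 - b*x} = sup_x {(y-b)*x - a*x^2}
FOC: (y - b) - 2a*x = 0 => x* = (y - b)/(2a)
x* = (-7.6043 + 7)/(2*2) = -0.1511
f*(-7.6043) = (y-b)^2/(4a) = (-7.6043 + 7)^2/(4*2)
= 0.3652/8 = 0.0456


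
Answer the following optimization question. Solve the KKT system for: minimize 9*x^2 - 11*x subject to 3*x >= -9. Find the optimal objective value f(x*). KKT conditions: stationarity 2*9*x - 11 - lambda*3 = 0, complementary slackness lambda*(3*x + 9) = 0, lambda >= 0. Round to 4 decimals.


Step 1: Try lambda = 0 (constraint inactive).
Stationarity: 2*9*x - 11 = 0
x* = 11/(2*9) = 11/18 = 0.6111 (rounded; the exact value 11/18 is used below)
Check constraint: 3*0.6111 = 1.8333 >= -9 -- satisfied.
Step 2: Compute optimal value.
f(x*) = 9*(11/18)^2 - 11*(11/18) = -3.3611


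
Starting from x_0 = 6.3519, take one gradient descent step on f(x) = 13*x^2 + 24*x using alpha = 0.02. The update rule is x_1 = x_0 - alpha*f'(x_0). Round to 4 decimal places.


We compute the gradient at x_0 and apply the update.
f'(x) = 26*x + 24
f'(6.3519) = 26*6.3519 + 24 = 189.1494
x_1 = 6.3519 - 0.02*189.1494 = 2.5689


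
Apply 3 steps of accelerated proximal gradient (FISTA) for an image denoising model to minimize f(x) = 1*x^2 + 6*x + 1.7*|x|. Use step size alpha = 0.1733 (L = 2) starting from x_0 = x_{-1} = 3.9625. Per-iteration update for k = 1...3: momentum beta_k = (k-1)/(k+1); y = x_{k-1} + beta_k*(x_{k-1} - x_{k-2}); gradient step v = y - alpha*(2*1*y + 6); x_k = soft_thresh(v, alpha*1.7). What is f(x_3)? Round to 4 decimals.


FISTA on f(x) = 1*x^2 + 6*x + 1.7*|x|
L = 2, alpha = 0.1733
Iteration 1: beta = 0.0, y = 3.9625 + 0.0*(3.9625 - 3.9625) = 3.9625
  grad(y) = 13.925, v = y - alpha*grad = 1.5493
  prox(v) = soft_thresh(1.5493, 0.2946) = 1.2547
Iteration 2: beta = 0.3333, y = 1.2547 + 0.3333*(1.2547 - 3.9625) = 0.3521
  grad(y) = 6.7042, v = y - alpha*grad = -0.8097
  prox(v) = soft_thresh(-0.8097, 0.2946) = -0.5151
Iteration 3: beta = 0.5, y = -0.5151 + 0.5*(-0.5151 - 1.2547) = -1.4001
  grad(y) = 3.1999, v = y - alpha*grad = -1.9546
  prox(v) = soft_thresh(-1.9546, 0.2946) = -1.66
f(x_3) = 1*(-1.66)^2 + 6*(-1.66) + 1.7*|-1.66| = -4.3824


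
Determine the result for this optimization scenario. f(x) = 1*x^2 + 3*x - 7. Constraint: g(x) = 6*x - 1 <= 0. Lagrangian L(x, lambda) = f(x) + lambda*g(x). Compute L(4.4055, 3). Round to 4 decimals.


Step 1: Evaluate f(x).
f(4.4055) = 1*4.4055^2 + 3*4.4055 - 7 = 25.6249
Step 2: Evaluate g(x).
g(4.4055) = 6*4.4055 - 1 = 25.433
Step 3: Compute Lagrangian.
L = 25.6249 + 3*25.433 = 101.9239


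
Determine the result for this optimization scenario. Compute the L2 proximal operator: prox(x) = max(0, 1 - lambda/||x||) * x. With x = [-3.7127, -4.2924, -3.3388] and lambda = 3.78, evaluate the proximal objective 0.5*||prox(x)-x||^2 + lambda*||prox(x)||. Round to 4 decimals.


Step 1: Compute ||x||.
||x|| = 6.5846
Step 2: Compute scaling factor.
scale = max(0, 1 - 3.78/6.5846) = 0.4259
Step 3: prox(x) = [-1.5813, -1.8283, -1.4221]
||prox(x)|| = 2.8046
Step 4: Proximal objective.
0.5*||prox-x||^2 = 7.1442
lambda*||prox|| = 10.6014
Total = 17.7454


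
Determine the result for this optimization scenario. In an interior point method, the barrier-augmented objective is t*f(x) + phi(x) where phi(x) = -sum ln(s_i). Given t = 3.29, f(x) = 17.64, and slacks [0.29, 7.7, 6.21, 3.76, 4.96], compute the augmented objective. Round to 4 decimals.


Step 1: Compute log-barrier.
ln values: [-1.2379, 2.0412, 1.8262, 1.3244, 1.6014]
phi = -(-1.2379 + 2.0412 + 1.8262 + 1.3244 + 1.6014) = -5.5553
Step 2: Compute augmented objective.
t*f(x) = 3.29*17.64 = 58.0356
Total = 58.0356 - 5.5553 = 52.4803


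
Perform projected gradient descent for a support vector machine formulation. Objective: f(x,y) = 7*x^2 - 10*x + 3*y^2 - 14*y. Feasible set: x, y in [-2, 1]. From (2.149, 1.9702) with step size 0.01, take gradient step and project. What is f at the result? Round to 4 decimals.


Step 1: Compute gradient at (2.149, 1.9702).
grad_x = 2*7*2.149 - 10 = 20.086
grad_y = 2*3*1.9702 - 14 = -2.1788
Step 2: Gradient step.
x_raw = 2.149 - 0.01*20.086 = 1.9481
y_raw = 1.9702 - 0.01*-2.1788 = 1.992
Step 3: Project onto [-2, 1].
x_proj = clip(1.9481) = 1.0
y_proj = clip(1.992) = 1.0
Step 4: Evaluate f.
f(1.0, 1.0) = -14.0


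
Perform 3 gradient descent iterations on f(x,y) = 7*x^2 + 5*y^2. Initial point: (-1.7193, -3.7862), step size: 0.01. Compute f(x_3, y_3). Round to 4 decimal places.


Gradient descent on f(x,y) = 7*x^2 + 5*y^2.
Starting point: (-1.7193, -3.7862), alpha = 0.01
Step 1: grad_x = 2*7*-1.7193 = -24.0702, grad_y = 2*5*-3.7862 = -37.862
  x_1 = -1.7193 - 0.01*-24.0702 = -1.4786
  y_1 = -3.7862 - 0.01*-37.862 = -3.4076
Step 2: grad_x = 2*7*-1.4786 = -20.7004, grad_y = 2*5*-3.4076 = -34.0758
  x_2 = -1.4786 - 0.01*-20.7004 = -1.2716
  y_2 = -3.4076 - 0.01*-34.0758 = -3.0668
Step 3: grad_x = 2*7*-1.2716 = -17.8023, grad_y = 2*5*-3.0668 = -30.6682
  x_3 = -1.2716 - 0.01*-17.8023 = -1.0936
  y_3 = -3.0668 - 0.01*-30.6682 = -2.7601
f(-1.0936, -2.7601) = 7*(-1.0936)^2 + 5*(-2.7601)^2 = 46.4631


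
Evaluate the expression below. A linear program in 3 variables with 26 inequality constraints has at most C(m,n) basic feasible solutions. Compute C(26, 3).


Each vertex corresponds to some choice of n active constraints out of m, so the number of vertices is at most C(m, n) = m! / (n!(m-n)!).
m = 26, n = 3
Numerator: 26 * 25 * 24
Denominator: 3! = 6
C(26, 3) = 2600


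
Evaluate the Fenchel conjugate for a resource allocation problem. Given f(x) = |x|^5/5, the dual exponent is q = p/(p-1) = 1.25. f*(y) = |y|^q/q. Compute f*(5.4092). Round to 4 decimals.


The conjugate exponent q satisfies 1/p + 1/q = 1.
p = 5, so q = 5/(5 - 1) = 1.25
|y|^q = 5.4092^1.25 = 8.2493
f*(5.4092) = 8.2493 / 1.25 = 6.5994


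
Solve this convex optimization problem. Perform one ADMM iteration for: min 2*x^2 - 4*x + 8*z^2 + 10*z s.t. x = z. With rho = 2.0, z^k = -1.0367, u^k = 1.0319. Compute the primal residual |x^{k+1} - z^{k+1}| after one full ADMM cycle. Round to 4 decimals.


ADMM iteration with rho = 2.0, z^k = -1.0367, u^k = 1.0319
Step 1: x-update.
Minimize 2*x^2 - 4*x + (2.0/2)*(x + 1.0367 + 1.0319)^2
FOC: (2*2 + 2.0)*x = 4 + 2.0*(-1.0367 - 1.0319)
x^{k+1} = -0.0229
Step 2: z-update.
Minimize 8*z^2 + 10*z + (2.0/2)*(-0.0229 - z + 1.0319)^2
FOC: (2*8 + 2.0)*z = -10 + 2.0*(-0.0229 + 1.0319)
z^{k+1} = -0.4434
Step 3: u-update.
u^{k+1} = 1.0319 - 0.0229 + 0.4434 = 1.4525
Step 4: Primal residual = |-0.0229 + 0.4434| = 0.4206
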